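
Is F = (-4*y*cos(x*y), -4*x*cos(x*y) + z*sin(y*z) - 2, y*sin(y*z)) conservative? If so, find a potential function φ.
Yes, F is conservative. φ = -2*y - 4*sin(x*y) - cos(y*z)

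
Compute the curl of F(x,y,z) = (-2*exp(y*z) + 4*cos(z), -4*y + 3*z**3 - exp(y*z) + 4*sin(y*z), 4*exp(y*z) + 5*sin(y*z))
(y*exp(y*z) - 4*y*cos(y*z) - 9*z**2 + 4*z*exp(y*z) + 5*z*cos(y*z), -2*y*exp(y*z) - 4*sin(z), 2*z*exp(y*z))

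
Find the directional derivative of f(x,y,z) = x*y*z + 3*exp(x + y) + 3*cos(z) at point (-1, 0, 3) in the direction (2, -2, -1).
sin(3) + 2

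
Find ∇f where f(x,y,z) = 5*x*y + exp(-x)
(5*y - exp(-x), 5*x, 0)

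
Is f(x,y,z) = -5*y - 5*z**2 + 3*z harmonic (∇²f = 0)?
No, ∇²f = -10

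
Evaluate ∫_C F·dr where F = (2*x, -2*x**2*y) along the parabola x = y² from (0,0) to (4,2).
-16/3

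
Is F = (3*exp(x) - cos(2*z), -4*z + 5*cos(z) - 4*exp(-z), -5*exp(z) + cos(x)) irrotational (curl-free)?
No, ∇×F = (5*sin(z) + 4 - 4*exp(-z), sin(x) + 2*sin(2*z), 0)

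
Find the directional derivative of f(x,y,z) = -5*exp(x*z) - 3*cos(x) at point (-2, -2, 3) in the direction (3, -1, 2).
-sqrt(14)*(25 + 9*exp(6)*sin(2))*exp(-6)/14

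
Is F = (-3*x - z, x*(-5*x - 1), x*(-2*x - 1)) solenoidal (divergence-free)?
No, ∇·F = -3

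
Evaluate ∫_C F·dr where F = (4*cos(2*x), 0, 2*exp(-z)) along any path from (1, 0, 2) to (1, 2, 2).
0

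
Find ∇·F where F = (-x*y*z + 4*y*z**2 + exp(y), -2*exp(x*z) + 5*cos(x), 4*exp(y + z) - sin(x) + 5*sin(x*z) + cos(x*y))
5*x*cos(x*z) - y*z + 4*exp(y + z)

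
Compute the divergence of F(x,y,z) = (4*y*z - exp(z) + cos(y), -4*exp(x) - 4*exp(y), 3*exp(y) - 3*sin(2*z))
-4*exp(y) - 6*cos(2*z)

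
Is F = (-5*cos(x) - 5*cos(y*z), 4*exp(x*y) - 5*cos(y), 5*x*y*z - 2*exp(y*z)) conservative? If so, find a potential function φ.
No, ∇×F = (z*(5*x - 2*exp(y*z)), 5*y*(-z + sin(y*z)), 4*y*exp(x*y) - 5*z*sin(y*z)) ≠ 0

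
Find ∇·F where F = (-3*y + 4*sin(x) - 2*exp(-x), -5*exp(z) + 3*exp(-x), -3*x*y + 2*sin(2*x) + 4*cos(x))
4*cos(x) + 2*exp(-x)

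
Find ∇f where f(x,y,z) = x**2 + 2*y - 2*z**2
(2*x, 2, -4*z)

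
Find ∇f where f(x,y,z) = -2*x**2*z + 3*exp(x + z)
(-4*x*z + 3*exp(x + z), 0, -2*x**2 + 3*exp(x + z))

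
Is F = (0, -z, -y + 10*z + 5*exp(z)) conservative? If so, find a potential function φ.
Yes, F is conservative. φ = -y*z + 5*z**2 + 5*exp(z)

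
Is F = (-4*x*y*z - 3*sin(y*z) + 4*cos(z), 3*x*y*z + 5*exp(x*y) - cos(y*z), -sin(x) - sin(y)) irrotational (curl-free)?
No, ∇×F = (-3*x*y - y*sin(y*z) - cos(y), -4*x*y - 3*y*cos(y*z) - 4*sin(z) + cos(x), 4*x*z + 3*y*z + 5*y*exp(x*y) + 3*z*cos(y*z))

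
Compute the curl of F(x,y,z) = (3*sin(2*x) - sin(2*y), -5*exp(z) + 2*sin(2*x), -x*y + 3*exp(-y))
(-x + 5*exp(z) - 3*exp(-y), y, 4*cos(2*x) + 2*cos(2*y))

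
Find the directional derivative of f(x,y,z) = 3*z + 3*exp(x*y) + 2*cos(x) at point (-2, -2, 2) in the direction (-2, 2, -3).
-sqrt(17)*(4*sin(2) + 9)/17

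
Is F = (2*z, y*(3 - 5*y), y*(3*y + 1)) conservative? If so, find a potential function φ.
No, ∇×F = (6*y + 1, 2, 0) ≠ 0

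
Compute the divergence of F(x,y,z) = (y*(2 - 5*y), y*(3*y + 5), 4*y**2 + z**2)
6*y + 2*z + 5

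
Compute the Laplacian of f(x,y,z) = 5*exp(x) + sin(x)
5*exp(x) - sin(x)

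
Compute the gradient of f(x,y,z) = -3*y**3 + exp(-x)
(-exp(-x), -9*y**2, 0)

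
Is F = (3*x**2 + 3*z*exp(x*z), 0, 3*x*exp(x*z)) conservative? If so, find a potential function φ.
Yes, F is conservative. φ = x**3 + 3*exp(x*z)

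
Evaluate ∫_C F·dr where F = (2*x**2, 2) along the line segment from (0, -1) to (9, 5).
498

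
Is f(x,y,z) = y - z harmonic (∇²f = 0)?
Yes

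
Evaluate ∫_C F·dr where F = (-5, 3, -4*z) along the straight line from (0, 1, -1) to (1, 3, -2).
-5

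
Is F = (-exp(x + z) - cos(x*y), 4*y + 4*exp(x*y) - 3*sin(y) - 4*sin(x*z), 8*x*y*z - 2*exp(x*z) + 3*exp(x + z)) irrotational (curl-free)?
No, ∇×F = (4*x*(2*z + cos(x*z)), -8*y*z + 2*z*exp(x*z) - 4*exp(x + z), -x*sin(x*y) + 4*y*exp(x*y) - 4*z*cos(x*z))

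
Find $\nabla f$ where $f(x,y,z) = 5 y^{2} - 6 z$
(0, 10*y, -6)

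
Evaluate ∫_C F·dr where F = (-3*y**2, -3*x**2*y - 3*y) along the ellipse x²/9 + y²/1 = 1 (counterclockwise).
0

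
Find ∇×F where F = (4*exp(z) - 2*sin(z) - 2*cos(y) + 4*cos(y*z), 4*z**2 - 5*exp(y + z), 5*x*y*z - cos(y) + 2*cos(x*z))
(5*x*z - 8*z + 5*exp(y + z) + sin(y), -5*y*z - 4*y*sin(y*z) + 2*z*sin(x*z) + 4*exp(z) - 2*cos(z), 4*z*sin(y*z) - 2*sin(y))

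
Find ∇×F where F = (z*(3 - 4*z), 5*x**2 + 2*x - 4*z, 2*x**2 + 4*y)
(8, -4*x - 8*z + 3, 10*x + 2)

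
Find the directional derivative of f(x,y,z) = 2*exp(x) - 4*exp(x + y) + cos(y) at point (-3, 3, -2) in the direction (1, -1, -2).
sqrt(6)*(2 + exp(3)*sin(3))*exp(-3)/6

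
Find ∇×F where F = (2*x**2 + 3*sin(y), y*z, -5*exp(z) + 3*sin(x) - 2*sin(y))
(-y - 2*cos(y), -3*cos(x), -3*cos(y))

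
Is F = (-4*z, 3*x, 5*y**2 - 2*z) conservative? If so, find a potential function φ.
No, ∇×F = (10*y, -4, 3) ≠ 0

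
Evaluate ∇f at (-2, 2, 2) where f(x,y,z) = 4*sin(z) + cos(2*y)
(0, -2*sin(4), 4*cos(2))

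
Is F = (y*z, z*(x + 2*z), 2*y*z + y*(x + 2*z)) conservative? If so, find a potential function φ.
Yes, F is conservative. φ = y*z*(x + 2*z)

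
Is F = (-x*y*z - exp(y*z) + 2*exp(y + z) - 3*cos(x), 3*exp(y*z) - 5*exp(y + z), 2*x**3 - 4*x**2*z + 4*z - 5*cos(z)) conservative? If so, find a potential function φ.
No, ∇×F = (-3*y*exp(y*z) + 5*exp(y + z), -6*x**2 - x*y + 8*x*z - y*exp(y*z) + 2*exp(y + z), x*z + z*exp(y*z) - 2*exp(y + z)) ≠ 0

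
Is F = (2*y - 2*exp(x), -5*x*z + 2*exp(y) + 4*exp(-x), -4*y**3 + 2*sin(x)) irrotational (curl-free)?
No, ∇×F = (5*x - 12*y**2, -2*cos(x), -5*z - 2 - 4*exp(-x))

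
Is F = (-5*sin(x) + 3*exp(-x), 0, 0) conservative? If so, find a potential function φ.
Yes, F is conservative. φ = 5*cos(x) - 3*exp(-x)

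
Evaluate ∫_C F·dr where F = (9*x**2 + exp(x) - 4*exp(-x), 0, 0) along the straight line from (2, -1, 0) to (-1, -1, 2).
-27 - exp(2) - 4*exp(-2) + exp(-1) + 4*E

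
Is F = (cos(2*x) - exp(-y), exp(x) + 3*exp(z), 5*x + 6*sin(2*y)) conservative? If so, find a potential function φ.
No, ∇×F = (-3*exp(z) + 12*cos(2*y), -5, exp(x) - exp(-y)) ≠ 0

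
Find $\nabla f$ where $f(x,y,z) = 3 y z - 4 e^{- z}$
(0, 3*z, 3*y + 4*exp(-z))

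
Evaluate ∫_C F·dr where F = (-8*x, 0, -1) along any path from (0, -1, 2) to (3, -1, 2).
-36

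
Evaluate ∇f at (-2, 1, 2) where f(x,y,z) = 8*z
(0, 0, 8)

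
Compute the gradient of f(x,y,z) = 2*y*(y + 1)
(0, 4*y + 2, 0)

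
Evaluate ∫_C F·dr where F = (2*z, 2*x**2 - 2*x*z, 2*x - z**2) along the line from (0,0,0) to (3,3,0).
18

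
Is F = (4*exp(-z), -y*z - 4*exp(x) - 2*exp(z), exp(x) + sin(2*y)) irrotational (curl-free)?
No, ∇×F = (y + 2*exp(z) + 2*cos(2*y), -exp(x) - 4*exp(-z), -4*exp(x))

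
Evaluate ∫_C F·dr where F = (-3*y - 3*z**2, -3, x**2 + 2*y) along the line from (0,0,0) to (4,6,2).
-142/3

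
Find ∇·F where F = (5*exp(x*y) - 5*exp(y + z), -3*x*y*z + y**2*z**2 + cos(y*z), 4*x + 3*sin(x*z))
-3*x*z + 3*x*cos(x*z) + 2*y*z**2 + 5*y*exp(x*y) - z*sin(y*z)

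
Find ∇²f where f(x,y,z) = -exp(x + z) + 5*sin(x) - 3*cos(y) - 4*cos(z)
-2*exp(x + z) - 5*sin(x) + 3*cos(y) + 4*cos(z)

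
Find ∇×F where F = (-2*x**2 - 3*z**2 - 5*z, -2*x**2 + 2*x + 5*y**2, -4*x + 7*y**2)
(14*y, -6*z - 1, 2 - 4*x)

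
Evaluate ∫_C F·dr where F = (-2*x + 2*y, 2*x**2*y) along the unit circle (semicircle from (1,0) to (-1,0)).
-pi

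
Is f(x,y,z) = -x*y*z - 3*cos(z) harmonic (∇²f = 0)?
No, ∇²f = 3*cos(z)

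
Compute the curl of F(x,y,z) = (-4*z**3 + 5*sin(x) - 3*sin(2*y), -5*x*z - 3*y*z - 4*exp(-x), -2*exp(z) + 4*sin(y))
(5*x + 3*y + 4*cos(y), -12*z**2, -5*z + 6*cos(2*y) + 4*exp(-x))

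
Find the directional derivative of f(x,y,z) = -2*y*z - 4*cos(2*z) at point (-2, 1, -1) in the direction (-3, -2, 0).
-4*sqrt(13)/13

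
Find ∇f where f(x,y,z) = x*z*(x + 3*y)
(z*(2*x + 3*y), 3*x*z, x*(x + 3*y))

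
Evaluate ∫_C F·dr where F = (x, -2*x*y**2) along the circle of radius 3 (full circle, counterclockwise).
-81*pi/2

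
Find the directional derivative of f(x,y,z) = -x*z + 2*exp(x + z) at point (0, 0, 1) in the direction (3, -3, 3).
sqrt(3)*(-1 + 4*E)/3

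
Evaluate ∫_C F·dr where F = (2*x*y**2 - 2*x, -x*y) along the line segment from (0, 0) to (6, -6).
540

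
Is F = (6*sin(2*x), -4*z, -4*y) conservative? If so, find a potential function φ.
Yes, F is conservative. φ = -4*y*z - 3*cos(2*x)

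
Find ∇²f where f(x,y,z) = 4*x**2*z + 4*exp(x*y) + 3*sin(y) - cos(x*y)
4*x**2*exp(x*y) + x**2*cos(x*y) + 4*y**2*exp(x*y) + y**2*cos(x*y) + 8*z - 3*sin(y)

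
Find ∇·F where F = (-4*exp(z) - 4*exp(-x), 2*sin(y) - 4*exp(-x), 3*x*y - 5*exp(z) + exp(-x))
-5*exp(z) + 2*cos(y) + 4*exp(-x)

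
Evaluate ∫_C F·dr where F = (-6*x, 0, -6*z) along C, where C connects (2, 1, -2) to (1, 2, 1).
18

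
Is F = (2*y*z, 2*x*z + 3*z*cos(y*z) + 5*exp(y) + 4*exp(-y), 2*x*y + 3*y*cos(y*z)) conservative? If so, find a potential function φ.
Yes, F is conservative. φ = 2*x*y*z + 5*exp(y) + 3*sin(y*z) - 4*exp(-y)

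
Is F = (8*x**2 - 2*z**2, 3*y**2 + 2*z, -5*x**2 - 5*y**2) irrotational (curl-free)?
No, ∇×F = (-10*y - 2, 10*x - 4*z, 0)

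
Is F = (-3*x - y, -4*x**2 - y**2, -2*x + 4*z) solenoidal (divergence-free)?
No, ∇·F = 1 - 2*y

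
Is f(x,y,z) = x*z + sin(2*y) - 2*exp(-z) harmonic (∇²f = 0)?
No, ∇²f = -4*sin(2*y) - 2*exp(-z)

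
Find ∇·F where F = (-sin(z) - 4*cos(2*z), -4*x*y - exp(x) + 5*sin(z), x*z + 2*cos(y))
-3*x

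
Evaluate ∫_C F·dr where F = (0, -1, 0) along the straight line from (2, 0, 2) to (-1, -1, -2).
1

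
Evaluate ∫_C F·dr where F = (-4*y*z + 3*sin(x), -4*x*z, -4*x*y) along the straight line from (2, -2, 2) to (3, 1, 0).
-32 + 3*cos(2) - 3*cos(3)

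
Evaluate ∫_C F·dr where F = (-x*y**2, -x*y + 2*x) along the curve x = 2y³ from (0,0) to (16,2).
-1904/5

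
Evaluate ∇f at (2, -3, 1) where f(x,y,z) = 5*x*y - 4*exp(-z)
(-15, 10, 4*exp(-1))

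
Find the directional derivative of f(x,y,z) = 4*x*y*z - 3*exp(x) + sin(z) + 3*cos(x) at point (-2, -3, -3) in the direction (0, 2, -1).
sqrt(5)*(24 - cos(3))/5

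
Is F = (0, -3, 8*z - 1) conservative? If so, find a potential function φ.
Yes, F is conservative. φ = -3*y + 4*z**2 - z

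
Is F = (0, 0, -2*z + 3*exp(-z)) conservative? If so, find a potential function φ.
Yes, F is conservative. φ = -z**2 - 3*exp(-z)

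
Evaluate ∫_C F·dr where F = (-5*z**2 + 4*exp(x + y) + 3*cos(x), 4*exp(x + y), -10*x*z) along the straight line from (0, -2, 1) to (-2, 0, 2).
40 - 3*sin(2)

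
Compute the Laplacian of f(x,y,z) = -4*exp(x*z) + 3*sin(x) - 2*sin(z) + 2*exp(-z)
-4*x**2*exp(x*z) - 4*z**2*exp(x*z) - 3*sin(x) + 2*sin(z) + 2*exp(-z)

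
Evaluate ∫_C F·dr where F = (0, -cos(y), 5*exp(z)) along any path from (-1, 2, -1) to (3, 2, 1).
10*sinh(1)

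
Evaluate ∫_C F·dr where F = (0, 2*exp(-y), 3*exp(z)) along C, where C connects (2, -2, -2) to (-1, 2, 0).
-5*exp(-2) + 3 + 2*exp(2)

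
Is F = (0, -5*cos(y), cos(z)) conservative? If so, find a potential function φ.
Yes, F is conservative. φ = -5*sin(y) + sin(z)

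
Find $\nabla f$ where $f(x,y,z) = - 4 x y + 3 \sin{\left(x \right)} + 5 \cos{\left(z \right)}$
(-4*y + 3*cos(x), -4*x, -5*sin(z))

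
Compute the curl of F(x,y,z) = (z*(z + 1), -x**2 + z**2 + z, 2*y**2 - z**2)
(4*y - 2*z - 1, 2*z + 1, -2*x)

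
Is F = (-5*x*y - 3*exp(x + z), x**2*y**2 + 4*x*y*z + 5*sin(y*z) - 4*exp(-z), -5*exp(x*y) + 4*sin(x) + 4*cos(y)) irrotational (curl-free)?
No, ∇×F = (-4*x*y - 5*x*exp(x*y) - 5*y*cos(y*z) - 4*sin(y) - 4*exp(-z), 5*y*exp(x*y) - 3*exp(x + z) - 4*cos(x), 2*x*y**2 + 5*x + 4*y*z)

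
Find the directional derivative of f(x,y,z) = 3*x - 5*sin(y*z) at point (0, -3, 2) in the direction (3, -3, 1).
9*sqrt(19)*(1 + 5*cos(6))/19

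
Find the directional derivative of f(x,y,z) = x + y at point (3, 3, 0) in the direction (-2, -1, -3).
-3*sqrt(14)/14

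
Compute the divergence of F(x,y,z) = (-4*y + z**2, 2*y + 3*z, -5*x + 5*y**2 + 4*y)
2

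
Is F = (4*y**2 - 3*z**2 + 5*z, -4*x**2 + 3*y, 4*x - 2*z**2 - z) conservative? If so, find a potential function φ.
No, ∇×F = (0, 1 - 6*z, -8*x - 8*y) ≠ 0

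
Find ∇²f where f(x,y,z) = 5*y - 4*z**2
-8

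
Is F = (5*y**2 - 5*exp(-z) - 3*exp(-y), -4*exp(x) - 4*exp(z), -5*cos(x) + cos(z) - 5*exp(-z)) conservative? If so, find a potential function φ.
No, ∇×F = (4*exp(z), -5*sin(x) + 5*exp(-z), -10*y - 4*exp(x) - 3*exp(-y)) ≠ 0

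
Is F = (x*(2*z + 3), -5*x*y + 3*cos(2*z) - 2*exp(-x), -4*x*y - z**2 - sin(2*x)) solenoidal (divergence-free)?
No, ∇·F = 3 - 5*x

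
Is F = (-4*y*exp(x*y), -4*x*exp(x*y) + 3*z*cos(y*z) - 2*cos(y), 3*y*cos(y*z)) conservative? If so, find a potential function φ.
Yes, F is conservative. φ = -4*exp(x*y) - 2*sin(y) + 3*sin(y*z)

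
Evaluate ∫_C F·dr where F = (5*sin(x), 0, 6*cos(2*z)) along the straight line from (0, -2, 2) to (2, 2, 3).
3*sin(6) - 5*cos(2) - 3*sin(4) + 5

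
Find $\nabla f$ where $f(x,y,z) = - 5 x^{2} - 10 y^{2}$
(-10*x, -20*y, 0)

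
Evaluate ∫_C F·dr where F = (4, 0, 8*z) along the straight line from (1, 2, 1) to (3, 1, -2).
20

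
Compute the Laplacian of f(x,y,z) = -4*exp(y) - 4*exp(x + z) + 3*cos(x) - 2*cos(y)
-4*exp(y) - 8*exp(x + z) - 3*cos(x) + 2*cos(y)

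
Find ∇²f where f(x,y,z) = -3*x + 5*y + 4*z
0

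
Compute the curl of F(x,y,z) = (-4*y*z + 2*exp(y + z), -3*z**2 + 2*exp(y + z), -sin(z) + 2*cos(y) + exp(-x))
(6*z - 2*exp(y + z) - 2*sin(y), -4*y + 2*exp(y + z) + exp(-x), 4*z - 2*exp(y + z))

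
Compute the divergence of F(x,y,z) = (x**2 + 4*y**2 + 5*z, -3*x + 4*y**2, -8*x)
2*x + 8*y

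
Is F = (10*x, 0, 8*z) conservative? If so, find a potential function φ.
Yes, F is conservative. φ = 5*x**2 + 4*z**2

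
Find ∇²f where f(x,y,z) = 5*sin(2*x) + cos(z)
-20*sin(2*x) - cos(z)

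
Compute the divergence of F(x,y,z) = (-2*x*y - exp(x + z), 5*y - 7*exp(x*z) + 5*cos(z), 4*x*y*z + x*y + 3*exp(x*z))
4*x*y + 3*x*exp(x*z) - 2*y - exp(x + z) + 5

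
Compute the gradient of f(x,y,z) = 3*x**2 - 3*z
(6*x, 0, -3)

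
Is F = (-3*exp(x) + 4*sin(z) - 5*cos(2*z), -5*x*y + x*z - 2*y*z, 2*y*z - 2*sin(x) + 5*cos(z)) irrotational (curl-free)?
No, ∇×F = (-x + 2*y + 2*z, 10*sin(2*z) + 2*cos(x) + 4*cos(z), -5*y + z)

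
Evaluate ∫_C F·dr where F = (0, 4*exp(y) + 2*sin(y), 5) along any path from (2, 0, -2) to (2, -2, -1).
4*exp(-2) - 2*cos(2) + 3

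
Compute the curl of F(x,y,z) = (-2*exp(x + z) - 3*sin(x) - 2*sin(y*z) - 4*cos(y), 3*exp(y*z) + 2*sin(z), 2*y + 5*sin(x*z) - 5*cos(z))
(-3*y*exp(y*z) - 2*cos(z) + 2, -2*y*cos(y*z) - 5*z*cos(x*z) - 2*exp(x + z), 2*z*cos(y*z) - 4*sin(y))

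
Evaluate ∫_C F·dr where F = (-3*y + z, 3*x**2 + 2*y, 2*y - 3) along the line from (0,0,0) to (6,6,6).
234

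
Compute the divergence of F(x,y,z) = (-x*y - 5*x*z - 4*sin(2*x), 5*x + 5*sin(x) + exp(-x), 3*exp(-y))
-y - 5*z - 8*cos(2*x)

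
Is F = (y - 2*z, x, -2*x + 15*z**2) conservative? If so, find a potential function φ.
Yes, F is conservative. φ = x*y - 2*x*z + 5*z**3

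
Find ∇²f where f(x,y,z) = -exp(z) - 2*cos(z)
-exp(z) + 2*cos(z)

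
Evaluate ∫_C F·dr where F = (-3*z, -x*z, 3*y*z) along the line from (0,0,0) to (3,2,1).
-9/2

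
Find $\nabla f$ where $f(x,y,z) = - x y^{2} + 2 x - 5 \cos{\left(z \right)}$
(2 - y**2, -2*x*y, 5*sin(z))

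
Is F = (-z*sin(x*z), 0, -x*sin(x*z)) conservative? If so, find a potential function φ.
Yes, F is conservative. φ = cos(x*z)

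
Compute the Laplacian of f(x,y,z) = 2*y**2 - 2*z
4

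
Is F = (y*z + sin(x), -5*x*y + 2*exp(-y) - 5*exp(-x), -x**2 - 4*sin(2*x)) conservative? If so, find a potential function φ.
No, ∇×F = (0, 2*x + y + 8*cos(2*x), -5*y - z + 5*exp(-x)) ≠ 0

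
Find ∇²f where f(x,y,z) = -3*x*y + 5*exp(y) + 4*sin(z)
5*exp(y) - 4*sin(z)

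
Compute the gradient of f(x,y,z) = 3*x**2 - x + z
(6*x - 1, 0, 1)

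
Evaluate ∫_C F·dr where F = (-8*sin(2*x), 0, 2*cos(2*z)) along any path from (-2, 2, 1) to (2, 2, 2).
-sin(2) + sin(4)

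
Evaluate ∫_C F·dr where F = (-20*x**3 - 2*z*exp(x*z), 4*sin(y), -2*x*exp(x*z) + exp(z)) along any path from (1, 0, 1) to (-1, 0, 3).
(-2 + exp(4) + exp(6))*exp(-3)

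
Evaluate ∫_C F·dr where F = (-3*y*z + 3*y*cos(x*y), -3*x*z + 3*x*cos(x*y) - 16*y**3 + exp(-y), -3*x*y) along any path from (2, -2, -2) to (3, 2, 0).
3*sin(4) + 3*sin(6) - exp(-2) + exp(2) + 24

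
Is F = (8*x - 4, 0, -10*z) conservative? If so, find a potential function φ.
Yes, F is conservative. φ = 4*x**2 - 4*x - 5*z**2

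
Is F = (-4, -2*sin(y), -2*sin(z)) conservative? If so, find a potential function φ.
Yes, F is conservative. φ = -4*x + 2*cos(y) + 2*cos(z)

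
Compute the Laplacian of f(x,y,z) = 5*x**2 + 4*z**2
18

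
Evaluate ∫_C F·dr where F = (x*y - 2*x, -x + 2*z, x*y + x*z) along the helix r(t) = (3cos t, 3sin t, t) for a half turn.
-18 - 9*pi/2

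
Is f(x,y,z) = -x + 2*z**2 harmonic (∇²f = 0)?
No, ∇²f = 4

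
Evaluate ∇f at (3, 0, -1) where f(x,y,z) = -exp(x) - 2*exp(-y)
(-exp(3), 2, 0)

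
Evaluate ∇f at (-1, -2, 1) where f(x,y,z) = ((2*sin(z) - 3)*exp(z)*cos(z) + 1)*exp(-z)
(0, 0, 2*cos(2) - exp(-1) + 3*sin(1))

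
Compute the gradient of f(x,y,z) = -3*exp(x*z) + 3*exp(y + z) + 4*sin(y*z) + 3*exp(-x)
(-3*z*exp(x*z) - 3*exp(-x), 4*z*cos(y*z) + 3*exp(y + z), -3*x*exp(x*z) + 4*y*cos(y*z) + 3*exp(y + z))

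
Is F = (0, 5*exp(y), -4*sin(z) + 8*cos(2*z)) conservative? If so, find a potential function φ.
Yes, F is conservative. φ = 5*exp(y) + 4*sin(2*z) + 4*cos(z)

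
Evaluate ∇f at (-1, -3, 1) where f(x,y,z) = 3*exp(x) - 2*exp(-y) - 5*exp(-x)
((3 + 5*exp(2))*exp(-1), 2*exp(3), 0)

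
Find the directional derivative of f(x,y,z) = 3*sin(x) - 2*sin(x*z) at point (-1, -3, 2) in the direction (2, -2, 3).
2*sqrt(17)*(-cos(2) + 3*cos(1))/17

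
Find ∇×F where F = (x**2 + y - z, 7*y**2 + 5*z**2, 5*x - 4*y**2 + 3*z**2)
(-8*y - 10*z, -6, -1)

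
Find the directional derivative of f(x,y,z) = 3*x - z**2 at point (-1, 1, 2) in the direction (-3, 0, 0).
-3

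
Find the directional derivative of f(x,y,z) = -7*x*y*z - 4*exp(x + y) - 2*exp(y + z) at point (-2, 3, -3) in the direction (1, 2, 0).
sqrt(5)*(-12*E - 25)/5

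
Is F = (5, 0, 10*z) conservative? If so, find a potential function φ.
Yes, F is conservative. φ = 5*x + 5*z**2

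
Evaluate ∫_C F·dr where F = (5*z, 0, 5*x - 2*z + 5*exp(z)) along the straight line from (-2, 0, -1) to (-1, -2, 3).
-33 - 5*exp(-1) + 5*exp(3)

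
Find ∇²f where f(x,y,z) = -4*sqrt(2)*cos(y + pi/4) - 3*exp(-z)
4*sqrt(2)*cos(y + pi/4) - 3*exp(-z)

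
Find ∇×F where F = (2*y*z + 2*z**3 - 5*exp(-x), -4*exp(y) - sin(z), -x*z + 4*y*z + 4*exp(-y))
(4*z + cos(z) - 4*exp(-y), 2*y + 6*z**2 + z, -2*z)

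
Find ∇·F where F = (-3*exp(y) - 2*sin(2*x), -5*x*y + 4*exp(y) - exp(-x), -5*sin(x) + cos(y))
-5*x + 4*exp(y) - 4*cos(2*x)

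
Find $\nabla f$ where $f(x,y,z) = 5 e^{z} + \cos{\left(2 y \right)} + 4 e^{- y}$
(0, -2*sin(2*y) - 4*exp(-y), 5*exp(z))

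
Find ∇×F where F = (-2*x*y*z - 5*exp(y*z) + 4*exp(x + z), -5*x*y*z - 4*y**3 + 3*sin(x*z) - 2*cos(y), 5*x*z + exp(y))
(5*x*y - 3*x*cos(x*z) + exp(y), -2*x*y - 5*y*exp(y*z) - 5*z + 4*exp(x + z), z*(2*x - 5*y + 5*exp(y*z) + 3*cos(x*z)))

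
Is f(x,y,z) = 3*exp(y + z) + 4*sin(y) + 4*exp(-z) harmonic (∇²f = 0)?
No, ∇²f = 6*exp(y + z) - 4*sin(y) + 4*exp(-z)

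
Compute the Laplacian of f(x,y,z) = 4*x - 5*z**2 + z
-10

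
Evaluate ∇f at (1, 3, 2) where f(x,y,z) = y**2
(0, 6, 0)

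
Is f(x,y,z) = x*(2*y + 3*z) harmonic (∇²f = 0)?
Yes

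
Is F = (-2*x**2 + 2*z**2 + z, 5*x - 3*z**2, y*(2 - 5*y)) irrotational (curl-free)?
No, ∇×F = (-10*y + 6*z + 2, 4*z + 1, 5)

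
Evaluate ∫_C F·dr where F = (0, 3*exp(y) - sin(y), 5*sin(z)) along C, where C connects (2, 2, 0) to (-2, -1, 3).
-3*exp(2) - cos(2) + cos(1) + 3*exp(-1) - 5*cos(3) + 5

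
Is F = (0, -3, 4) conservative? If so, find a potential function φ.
Yes, F is conservative. φ = -3*y + 4*z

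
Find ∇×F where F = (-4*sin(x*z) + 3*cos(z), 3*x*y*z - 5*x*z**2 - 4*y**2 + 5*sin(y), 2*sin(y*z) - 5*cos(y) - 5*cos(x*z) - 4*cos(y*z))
(-3*x*y + 10*x*z + 4*z*sin(y*z) + 2*z*cos(y*z) + 5*sin(y), -4*x*cos(x*z) - 5*z*sin(x*z) - 3*sin(z), z*(3*y - 5*z))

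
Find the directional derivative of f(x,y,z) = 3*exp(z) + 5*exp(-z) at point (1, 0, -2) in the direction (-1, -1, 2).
sqrt(6)*(3 - 5*exp(4))*exp(-2)/3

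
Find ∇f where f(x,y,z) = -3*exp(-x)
(3*exp(-x), 0, 0)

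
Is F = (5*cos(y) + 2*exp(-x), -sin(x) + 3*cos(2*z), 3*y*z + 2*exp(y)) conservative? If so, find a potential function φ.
No, ∇×F = (3*z + 2*exp(y) + 6*sin(2*z), 0, 5*sin(y) - cos(x)) ≠ 0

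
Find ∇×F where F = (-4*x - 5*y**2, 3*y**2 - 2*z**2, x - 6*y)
(4*z - 6, -1, 10*y)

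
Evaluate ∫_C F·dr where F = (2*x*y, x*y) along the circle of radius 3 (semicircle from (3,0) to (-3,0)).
18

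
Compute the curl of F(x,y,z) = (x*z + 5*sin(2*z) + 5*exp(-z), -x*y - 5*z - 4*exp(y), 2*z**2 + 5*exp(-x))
(5, x + 10*cos(2*z) - 5*exp(-z) + 5*exp(-x), -y)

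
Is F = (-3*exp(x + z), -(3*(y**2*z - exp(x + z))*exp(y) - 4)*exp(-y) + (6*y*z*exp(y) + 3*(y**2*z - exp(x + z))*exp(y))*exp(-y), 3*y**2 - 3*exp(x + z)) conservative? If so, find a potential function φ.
Yes, F is conservative. φ = (3*(y**2*z - exp(x + z))*exp(y) - 4)*exp(-y)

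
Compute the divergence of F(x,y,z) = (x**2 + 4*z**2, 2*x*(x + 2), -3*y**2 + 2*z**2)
2*x + 4*z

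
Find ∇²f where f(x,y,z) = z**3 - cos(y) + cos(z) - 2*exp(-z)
6*z + cos(y) - cos(z) - 2*exp(-z)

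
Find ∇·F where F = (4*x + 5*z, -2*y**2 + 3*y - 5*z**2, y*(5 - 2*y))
7 - 4*y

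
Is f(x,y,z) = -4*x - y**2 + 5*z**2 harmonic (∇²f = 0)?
No, ∇²f = 8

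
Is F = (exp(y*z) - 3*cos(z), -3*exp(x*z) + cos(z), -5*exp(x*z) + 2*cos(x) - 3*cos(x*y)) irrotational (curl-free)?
No, ∇×F = (3*x*exp(x*z) + 3*x*sin(x*y) + sin(z), y*exp(y*z) - 3*y*sin(x*y) + 5*z*exp(x*z) + 2*sin(x) + 3*sin(z), z*(-3*exp(x*z) - exp(y*z)))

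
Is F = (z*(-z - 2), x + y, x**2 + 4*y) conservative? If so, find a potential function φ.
No, ∇×F = (4, -2*x - 2*z - 2, 1) ≠ 0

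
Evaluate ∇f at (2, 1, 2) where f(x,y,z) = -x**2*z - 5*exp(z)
(-8, 0, -5*exp(2) - 4)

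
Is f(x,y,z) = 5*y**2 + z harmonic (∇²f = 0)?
No, ∇²f = 10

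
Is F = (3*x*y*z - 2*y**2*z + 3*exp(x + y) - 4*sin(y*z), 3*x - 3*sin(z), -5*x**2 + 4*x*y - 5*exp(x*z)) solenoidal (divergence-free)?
No, ∇·F = -5*x*exp(x*z) + 3*y*z + 3*exp(x + y)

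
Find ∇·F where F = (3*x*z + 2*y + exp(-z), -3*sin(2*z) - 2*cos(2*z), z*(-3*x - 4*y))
-3*x - 4*y + 3*z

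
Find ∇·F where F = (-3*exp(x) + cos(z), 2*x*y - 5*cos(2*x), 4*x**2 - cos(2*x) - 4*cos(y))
2*x - 3*exp(x)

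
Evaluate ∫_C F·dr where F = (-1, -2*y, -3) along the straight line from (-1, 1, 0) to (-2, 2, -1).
1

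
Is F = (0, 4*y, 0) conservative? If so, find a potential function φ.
Yes, F is conservative. φ = 2*y**2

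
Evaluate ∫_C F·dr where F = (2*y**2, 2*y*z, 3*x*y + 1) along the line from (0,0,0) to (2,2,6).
154/3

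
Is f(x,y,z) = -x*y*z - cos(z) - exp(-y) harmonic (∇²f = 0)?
No, ∇²f = cos(z) - exp(-y)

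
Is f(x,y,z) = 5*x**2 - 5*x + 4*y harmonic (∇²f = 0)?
No, ∇²f = 10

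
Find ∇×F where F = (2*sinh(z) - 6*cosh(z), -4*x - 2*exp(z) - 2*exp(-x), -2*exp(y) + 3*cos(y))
(-2*exp(y) + 2*exp(z) - 3*sin(y), -6*sinh(z) + 2*cosh(z), -4 + 2*exp(-x))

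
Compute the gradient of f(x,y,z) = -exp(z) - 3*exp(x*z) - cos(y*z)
(-3*z*exp(x*z), z*sin(y*z), -3*x*exp(x*z) + y*sin(y*z) - exp(z))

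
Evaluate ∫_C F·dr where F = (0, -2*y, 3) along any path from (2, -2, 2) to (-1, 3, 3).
-2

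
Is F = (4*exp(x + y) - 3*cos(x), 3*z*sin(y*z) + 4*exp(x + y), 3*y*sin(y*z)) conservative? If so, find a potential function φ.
Yes, F is conservative. φ = 4*exp(x + y) - 3*sin(x) - 3*cos(y*z)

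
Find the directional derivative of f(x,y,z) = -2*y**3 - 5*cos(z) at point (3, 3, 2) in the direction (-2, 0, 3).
15*sqrt(13)*sin(2)/13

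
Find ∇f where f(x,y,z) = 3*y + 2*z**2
(0, 3, 4*z)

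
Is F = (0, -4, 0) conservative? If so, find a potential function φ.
Yes, F is conservative. φ = -4*y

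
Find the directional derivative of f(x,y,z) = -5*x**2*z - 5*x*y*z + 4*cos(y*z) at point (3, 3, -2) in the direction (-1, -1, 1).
sqrt(3)*(-70 + 20*sin(6)/3)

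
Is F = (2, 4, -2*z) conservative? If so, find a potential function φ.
Yes, F is conservative. φ = 2*x + 4*y - z**2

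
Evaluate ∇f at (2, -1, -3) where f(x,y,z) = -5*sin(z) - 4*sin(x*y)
(4*cos(2), -8*cos(2), -5*cos(3))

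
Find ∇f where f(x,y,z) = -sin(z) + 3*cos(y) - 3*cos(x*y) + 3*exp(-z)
(3*y*sin(x*y), 3*x*sin(x*y) - 3*sin(y), -cos(z) - 3*exp(-z))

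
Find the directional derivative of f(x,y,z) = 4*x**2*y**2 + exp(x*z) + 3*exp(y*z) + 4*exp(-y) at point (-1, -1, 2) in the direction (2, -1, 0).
2*sqrt(5)*(-4*exp(2) - 1 + 2*exp(3))*exp(-2)/5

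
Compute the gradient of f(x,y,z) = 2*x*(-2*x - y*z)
(-8*x - 2*y*z, -2*x*z, -2*x*y)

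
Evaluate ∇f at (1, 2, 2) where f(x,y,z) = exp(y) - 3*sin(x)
(-3*cos(1), exp(2), 0)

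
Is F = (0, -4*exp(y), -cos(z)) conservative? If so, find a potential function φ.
Yes, F is conservative. φ = -4*exp(y) - sin(z)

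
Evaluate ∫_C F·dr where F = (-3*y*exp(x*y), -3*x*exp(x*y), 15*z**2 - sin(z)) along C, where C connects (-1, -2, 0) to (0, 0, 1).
cos(1) + 1 + 3*exp(2)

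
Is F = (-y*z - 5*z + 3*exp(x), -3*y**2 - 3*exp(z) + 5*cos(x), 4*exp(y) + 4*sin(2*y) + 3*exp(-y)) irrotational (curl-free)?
No, ∇×F = (4*exp(y) + 3*exp(z) + 8*cos(2*y) - 3*exp(-y), -y - 5, z - 5*sin(x))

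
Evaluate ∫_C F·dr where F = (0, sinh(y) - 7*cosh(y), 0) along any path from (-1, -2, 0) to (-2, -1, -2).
-7*sinh(2) - cosh(2) + cosh(1) + 7*sinh(1)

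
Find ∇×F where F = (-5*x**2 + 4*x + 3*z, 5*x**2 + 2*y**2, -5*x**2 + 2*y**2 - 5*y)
(4*y - 5, 10*x + 3, 10*x)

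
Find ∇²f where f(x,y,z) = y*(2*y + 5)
4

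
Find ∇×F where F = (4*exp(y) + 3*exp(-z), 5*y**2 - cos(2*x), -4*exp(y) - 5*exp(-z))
(-4*exp(y), -3*exp(-z), -4*exp(y) + 2*sin(2*x))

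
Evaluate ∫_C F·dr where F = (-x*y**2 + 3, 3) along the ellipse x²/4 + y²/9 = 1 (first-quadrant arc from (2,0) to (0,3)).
12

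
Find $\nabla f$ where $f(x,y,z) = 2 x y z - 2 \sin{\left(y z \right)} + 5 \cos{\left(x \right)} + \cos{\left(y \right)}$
(2*y*z - 5*sin(x), 2*x*z - 2*z*cos(y*z) - sin(y), 2*y*(x - cos(y*z)))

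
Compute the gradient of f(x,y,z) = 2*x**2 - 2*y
(4*x, -2, 0)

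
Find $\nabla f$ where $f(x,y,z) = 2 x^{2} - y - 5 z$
(4*x, -1, -5)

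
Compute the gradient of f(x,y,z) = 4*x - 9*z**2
(4, 0, -18*z)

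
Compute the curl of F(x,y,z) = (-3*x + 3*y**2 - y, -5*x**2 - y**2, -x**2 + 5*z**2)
(0, 2*x, -10*x - 6*y + 1)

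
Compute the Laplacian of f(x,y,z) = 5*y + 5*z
0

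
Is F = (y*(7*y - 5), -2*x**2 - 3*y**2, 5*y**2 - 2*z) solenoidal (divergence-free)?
No, ∇·F = -6*y - 2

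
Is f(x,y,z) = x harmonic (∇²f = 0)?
Yes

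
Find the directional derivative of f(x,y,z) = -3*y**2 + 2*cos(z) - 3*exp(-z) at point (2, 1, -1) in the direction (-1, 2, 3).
3*sqrt(14)*(-4 + 2*sin(1) + 3*E)/14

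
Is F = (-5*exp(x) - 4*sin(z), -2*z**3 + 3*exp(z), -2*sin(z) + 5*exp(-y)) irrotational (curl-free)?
No, ∇×F = (6*z**2 - 3*exp(z) - 5*exp(-y), -4*cos(z), 0)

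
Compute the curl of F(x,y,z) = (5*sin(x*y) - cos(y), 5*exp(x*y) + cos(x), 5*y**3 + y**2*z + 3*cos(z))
(y*(15*y + 2*z), 0, -5*x*cos(x*y) + 5*y*exp(x*y) - sin(x) - sin(y))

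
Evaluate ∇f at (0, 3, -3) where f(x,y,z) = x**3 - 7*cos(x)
(0, 0, 0)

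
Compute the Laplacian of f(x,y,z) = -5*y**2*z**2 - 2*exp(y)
-10*y**2 - 10*z**2 - 2*exp(y)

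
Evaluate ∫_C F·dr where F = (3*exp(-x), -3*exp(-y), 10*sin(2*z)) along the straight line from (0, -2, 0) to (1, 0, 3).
-3*exp(2) - 5*cos(6) - 3*exp(-1) + 11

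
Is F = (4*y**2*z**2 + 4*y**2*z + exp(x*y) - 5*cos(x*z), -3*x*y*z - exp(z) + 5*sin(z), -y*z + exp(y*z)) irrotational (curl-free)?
No, ∇×F = (3*x*y + z*exp(y*z) - z + exp(z) - 5*cos(z), 5*x*sin(x*z) + 8*y**2*z + 4*y**2, -x*exp(x*y) - 8*y*z**2 - 11*y*z)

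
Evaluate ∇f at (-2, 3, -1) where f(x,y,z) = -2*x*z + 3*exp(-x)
(2 - 3*exp(2), 0, 4)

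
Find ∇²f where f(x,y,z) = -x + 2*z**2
4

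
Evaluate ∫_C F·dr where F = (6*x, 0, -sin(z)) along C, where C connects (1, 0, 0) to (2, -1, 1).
cos(1) + 8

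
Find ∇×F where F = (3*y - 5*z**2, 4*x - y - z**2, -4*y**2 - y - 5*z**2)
(-8*y + 2*z - 1, -10*z, 1)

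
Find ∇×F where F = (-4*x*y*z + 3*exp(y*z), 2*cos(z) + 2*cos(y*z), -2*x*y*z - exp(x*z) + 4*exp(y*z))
(-2*x*z + 2*y*sin(y*z) + 4*z*exp(y*z) + 2*sin(z), -4*x*y + 2*y*z + 3*y*exp(y*z) + z*exp(x*z), z*(4*x - 3*exp(y*z)))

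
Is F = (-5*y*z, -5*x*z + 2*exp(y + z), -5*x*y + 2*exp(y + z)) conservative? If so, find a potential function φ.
Yes, F is conservative. φ = -5*x*y*z + 2*exp(y + z)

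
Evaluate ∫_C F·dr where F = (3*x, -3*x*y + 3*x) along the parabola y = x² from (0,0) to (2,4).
-82/5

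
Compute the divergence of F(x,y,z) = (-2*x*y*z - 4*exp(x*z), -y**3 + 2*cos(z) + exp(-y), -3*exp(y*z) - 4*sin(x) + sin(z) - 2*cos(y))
-3*y**2 - 2*y*z - 3*y*exp(y*z) - 4*z*exp(x*z) + cos(z) - exp(-y)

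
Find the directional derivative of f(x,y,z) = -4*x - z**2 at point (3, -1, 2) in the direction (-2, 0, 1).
4*sqrt(5)/5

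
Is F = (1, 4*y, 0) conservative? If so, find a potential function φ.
Yes, F is conservative. φ = x + 2*y**2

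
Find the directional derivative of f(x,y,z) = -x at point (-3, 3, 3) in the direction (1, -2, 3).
-sqrt(14)/14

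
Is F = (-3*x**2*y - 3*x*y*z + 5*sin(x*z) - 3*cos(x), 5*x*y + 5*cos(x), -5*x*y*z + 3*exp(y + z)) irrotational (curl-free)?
No, ∇×F = (-5*x*z + 3*exp(y + z), -3*x*y + 5*x*cos(x*z) + 5*y*z, 3*x**2 + 3*x*z + 5*y - 5*sin(x))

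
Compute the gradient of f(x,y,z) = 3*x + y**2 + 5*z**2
(3, 2*y, 10*z)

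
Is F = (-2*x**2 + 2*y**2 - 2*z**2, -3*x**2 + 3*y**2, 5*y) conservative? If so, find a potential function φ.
No, ∇×F = (5, -4*z, -6*x - 4*y) ≠ 0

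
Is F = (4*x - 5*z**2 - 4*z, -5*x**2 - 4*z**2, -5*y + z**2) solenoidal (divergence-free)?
No, ∇·F = 2*z + 4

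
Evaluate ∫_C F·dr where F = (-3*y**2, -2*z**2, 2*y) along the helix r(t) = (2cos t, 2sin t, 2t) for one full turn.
-64*pi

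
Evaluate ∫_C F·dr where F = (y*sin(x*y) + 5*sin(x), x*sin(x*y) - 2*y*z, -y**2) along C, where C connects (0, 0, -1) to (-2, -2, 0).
-cos(4) - 5*cos(2) + 6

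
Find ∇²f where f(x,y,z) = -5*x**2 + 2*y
-10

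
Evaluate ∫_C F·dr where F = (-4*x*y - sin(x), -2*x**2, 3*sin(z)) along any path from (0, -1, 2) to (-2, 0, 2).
-1 + cos(2)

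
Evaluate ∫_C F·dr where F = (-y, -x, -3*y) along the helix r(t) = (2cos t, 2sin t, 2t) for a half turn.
-24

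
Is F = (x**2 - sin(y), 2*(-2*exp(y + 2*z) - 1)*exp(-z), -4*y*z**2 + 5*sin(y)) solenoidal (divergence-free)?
No, ∇·F = 2*x - 8*y*z - 4*exp(y + z)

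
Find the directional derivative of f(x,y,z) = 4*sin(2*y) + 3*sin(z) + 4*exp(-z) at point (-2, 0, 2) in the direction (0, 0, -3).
4*exp(-2) - 3*cos(2)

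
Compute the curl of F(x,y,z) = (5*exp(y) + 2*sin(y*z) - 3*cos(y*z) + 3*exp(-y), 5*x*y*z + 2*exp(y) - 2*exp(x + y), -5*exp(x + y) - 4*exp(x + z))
(-5*x*y - 5*exp(x + y), 3*y*sin(y*z) + 2*y*cos(y*z) + 5*exp(x + y) + 4*exp(x + z), 5*y*z - 3*z*sin(y*z) - 2*z*cos(y*z) - 5*exp(y) - 2*exp(x + y) + 3*exp(-y))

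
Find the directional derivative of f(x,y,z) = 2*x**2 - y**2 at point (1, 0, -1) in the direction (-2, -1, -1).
-4*sqrt(6)/3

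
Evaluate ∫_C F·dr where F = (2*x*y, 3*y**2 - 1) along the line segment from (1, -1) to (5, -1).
-24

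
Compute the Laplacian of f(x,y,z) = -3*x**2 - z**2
-8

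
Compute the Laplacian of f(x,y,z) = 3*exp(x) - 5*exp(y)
3*exp(x) - 5*exp(y)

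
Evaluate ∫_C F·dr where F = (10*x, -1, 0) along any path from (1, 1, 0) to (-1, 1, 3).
0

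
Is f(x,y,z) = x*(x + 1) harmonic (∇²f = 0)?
No, ∇²f = 2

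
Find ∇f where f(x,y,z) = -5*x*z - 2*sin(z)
(-5*z, 0, -5*x - 2*cos(z))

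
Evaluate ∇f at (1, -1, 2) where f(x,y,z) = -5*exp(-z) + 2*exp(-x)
(-2*exp(-1), 0, 5*exp(-2))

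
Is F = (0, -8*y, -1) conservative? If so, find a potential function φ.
Yes, F is conservative. φ = -4*y**2 - z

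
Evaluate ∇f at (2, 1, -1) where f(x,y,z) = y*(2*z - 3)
(0, -5, 2)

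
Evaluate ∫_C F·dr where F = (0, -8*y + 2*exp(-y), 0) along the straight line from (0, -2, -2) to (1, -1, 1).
-2*E + 12 + 2*exp(2)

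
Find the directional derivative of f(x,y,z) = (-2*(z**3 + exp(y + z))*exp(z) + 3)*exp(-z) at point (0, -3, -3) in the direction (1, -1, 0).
sqrt(2)*exp(-6)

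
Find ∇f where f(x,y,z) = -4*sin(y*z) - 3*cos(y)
(0, -4*z*cos(y*z) + 3*sin(y), -4*y*cos(y*z))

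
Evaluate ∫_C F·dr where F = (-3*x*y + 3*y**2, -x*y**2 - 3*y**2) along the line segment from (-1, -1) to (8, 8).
-6147/4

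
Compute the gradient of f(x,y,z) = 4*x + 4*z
(4, 0, 4)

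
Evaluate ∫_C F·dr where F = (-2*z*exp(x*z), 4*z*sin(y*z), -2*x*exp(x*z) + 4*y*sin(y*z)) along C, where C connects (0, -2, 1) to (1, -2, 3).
-2*exp(3) - 4*cos(6) + 4*cos(2) + 2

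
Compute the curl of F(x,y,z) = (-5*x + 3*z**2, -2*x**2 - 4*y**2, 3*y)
(3, 6*z, -4*x)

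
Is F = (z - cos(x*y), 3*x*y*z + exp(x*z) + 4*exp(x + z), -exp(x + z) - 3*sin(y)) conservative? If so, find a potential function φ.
No, ∇×F = (-3*x*y - x*exp(x*z) - 4*exp(x + z) - 3*cos(y), exp(x + z) + 1, -x*sin(x*y) + 3*y*z + z*exp(x*z) + 4*exp(x + z)) ≠ 0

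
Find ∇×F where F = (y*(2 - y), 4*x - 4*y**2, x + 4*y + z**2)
(4, -1, 2*y + 2)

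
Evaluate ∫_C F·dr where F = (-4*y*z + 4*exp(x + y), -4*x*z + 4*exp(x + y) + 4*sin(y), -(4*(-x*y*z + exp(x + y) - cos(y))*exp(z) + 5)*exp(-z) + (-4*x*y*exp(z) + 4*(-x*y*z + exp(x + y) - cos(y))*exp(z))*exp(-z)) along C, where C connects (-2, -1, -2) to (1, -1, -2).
-20 - 4*exp(-3)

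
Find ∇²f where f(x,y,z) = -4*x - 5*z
0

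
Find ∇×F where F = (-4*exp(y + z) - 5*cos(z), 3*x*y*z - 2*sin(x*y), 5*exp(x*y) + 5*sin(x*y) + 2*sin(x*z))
(x*(-3*y + 5*exp(x*y) + 5*cos(x*y)), -5*y*exp(x*y) - 5*y*cos(x*y) - 2*z*cos(x*z) - 4*exp(y + z) + 5*sin(z), 3*y*z - 2*y*cos(x*y) + 4*exp(y + z))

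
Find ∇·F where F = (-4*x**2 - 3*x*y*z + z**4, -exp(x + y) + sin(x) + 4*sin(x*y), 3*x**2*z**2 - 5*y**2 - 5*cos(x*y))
6*x**2*z + 4*x*cos(x*y) - 8*x - 3*y*z - exp(x + y)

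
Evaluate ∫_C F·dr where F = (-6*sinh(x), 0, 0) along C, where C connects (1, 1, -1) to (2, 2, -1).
-6*cosh(2) + 6*cosh(1)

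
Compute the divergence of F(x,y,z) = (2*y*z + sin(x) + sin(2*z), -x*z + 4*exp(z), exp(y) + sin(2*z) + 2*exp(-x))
cos(x) + 2*cos(2*z)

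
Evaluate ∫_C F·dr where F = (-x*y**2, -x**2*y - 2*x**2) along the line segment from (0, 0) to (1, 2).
-10/3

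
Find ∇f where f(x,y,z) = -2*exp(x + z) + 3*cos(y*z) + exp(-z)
(-2*exp(x + z), -3*z*sin(y*z), -3*y*sin(y*z) - 2*exp(x + z) - exp(-z))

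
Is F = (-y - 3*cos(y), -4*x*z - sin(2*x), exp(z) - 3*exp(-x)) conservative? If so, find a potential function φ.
No, ∇×F = (4*x, -3*exp(-x), -4*z - 3*sin(y) - 2*cos(2*x) + 1) ≠ 0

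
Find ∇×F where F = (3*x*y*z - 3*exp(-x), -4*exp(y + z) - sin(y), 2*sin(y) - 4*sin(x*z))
(4*exp(y + z) + 2*cos(y), 3*x*y + 4*z*cos(x*z), -3*x*z)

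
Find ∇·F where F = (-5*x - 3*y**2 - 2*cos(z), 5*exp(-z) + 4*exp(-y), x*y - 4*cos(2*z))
8*sin(2*z) - 5 - 4*exp(-y)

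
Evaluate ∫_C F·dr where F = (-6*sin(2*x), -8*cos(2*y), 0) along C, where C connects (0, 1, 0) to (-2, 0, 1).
-3 + 3*cos(4) + 4*sin(2)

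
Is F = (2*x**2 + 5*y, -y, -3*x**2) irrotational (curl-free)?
No, ∇×F = (0, 6*x, -5)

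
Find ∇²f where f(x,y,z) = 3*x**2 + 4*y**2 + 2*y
14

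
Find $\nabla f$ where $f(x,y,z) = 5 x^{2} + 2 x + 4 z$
(10*x + 2, 0, 4)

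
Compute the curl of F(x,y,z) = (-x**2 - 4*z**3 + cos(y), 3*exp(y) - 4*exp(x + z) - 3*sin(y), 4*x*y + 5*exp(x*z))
(4*x + 4*exp(x + z), -4*y - 12*z**2 - 5*z*exp(x*z), -4*exp(x + z) + sin(y))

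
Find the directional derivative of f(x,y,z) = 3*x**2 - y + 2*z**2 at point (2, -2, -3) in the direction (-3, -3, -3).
sqrt(3)/3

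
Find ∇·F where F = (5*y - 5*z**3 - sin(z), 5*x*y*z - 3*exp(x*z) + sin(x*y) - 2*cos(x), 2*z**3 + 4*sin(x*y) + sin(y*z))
5*x*z + x*cos(x*y) + y*cos(y*z) + 6*z**2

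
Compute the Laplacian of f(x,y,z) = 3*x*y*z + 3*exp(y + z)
6*exp(y + z)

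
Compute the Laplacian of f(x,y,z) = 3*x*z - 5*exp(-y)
-5*exp(-y)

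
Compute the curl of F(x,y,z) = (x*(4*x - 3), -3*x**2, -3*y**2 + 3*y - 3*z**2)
(3 - 6*y, 0, -6*x)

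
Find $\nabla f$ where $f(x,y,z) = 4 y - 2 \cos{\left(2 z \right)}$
(0, 4, 4*sin(2*z))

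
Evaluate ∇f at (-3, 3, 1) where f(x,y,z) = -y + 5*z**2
(0, -1, 10)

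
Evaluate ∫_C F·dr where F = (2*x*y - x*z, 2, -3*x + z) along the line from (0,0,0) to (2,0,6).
-8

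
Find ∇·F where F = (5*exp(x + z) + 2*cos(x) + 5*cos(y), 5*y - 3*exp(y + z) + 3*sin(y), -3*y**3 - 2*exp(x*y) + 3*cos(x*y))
5*exp(x + z) - 3*exp(y + z) - 2*sin(x) + 3*cos(y) + 5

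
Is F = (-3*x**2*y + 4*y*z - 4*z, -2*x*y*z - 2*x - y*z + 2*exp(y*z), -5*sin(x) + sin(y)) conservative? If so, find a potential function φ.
No, ∇×F = (2*x*y - 2*y*exp(y*z) + y + cos(y), 4*y + 5*cos(x) - 4, 3*x**2 - 2*y*z - 4*z - 2) ≠ 0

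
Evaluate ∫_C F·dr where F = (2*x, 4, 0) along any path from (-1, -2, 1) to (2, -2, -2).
3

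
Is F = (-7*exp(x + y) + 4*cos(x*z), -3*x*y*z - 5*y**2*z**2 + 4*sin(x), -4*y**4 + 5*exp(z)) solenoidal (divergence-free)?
No, ∇·F = -3*x*z - 10*y*z**2 - 4*z*sin(x*z) + 5*exp(z) - 7*exp(x + y)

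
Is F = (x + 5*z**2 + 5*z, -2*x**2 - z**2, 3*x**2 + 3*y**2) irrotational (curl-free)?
No, ∇×F = (6*y + 2*z, -6*x + 10*z + 5, -4*x)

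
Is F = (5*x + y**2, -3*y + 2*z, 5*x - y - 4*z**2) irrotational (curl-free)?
No, ∇×F = (-3, -5, -2*y)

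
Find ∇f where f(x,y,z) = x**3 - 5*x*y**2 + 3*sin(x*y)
(3*x**2 - 5*y**2 + 3*y*cos(x*y), x*(-10*y + 3*cos(x*y)), 0)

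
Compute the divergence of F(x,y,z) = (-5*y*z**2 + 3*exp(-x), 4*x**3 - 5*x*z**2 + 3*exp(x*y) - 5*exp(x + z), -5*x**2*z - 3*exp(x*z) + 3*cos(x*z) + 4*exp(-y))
(x*(-5*x + 3*exp(x*y) - 3*exp(x*z) - 3*sin(x*z))*exp(x) - 3)*exp(-x)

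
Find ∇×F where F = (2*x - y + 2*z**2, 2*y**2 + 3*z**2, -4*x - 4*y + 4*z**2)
(-6*z - 4, 4*z + 4, 1)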